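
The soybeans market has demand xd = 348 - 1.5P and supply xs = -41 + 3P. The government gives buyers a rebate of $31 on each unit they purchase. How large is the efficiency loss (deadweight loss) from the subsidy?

Deadweight loss = $480.5

Pre-subsidy: 348 - 1.5P = -41 + 3P gives P* = 778/9, x* = 655/3.
With the rebate, buyers effectively pay Pb = Ps − 31, where Ps is the price sellers receive.
Demand in terms of Ps becomes xd = 348 − 1.5(Ps − 31) = 394.5 - 1.5Ps. Setting this equal to supply: 394.5 - 1.5Ps = -41 + 3Ps, so Ps = 871/9.
Buyers pay Pb = 871/9 − 31 = 592/9; x' = -41 + 3·(871/9) = 748/3.
The subsidy expands output by 748/3 − 655/3 = 31 past the efficient level; on those units the gap between marginal cost and willingness to pay runs from 0 up to 31.
DWL = ½ × 31 × 31 = 480.5.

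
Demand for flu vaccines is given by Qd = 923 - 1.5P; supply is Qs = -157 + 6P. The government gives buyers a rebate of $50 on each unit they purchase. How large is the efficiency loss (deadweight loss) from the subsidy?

Pre-subsidy: 923 - 1.5P = -157 + 6P gives P* = 144, Q* = 707.
With the rebate, buyers effectively pay Pb = Ps − 50, where Ps is the price sellers receive.
Demand in terms of Ps becomes Qd = 923 − 1.5(Ps − 50) = 998 - 1.5Ps. Setting this equal to supply: 998 - 1.5Ps = -157 + 6Ps, so Ps = 154.
Buyers pay Pb = 154 − 50 = 104; Q' = -157 + 6·154 = 767.
The subsidy expands output by 767 − 707 = 60 past the efficient level; on those units the gap between marginal cost and willingness to pay runs from 0 up to 50.
DWL = ½ × 50 × 60 = 1500.

Deadweight loss = $1500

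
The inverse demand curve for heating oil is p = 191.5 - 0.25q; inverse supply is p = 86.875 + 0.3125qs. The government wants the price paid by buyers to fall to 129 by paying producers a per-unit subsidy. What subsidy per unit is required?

At a buyer price of 129, quantity demanded is 766 − 4·129 = 250.
Sellers supply 250 only when they receive ps = 86.875 + 0.3125·250 = 165.
s = ps − pb = 165 − 129 = 36.

Required subsidy s = 36 per unit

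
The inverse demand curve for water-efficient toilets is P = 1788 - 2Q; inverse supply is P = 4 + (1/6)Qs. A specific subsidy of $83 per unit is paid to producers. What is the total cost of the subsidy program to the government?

Government cost = 929766/13

Pre-subsidy: 1788 - 2Q = 4 + (1/6)Q gives Q* = 10704/13 and P* = 1836/13.
With the subsidy, sellers receive Ps = Pb + 83 for each unit, where Pb is the price buyers pay.
On the curves, Pb = 1788 - 2Q and Ps = 4 + (1/6)Q; the wedge Ps − Pb = 83 gives 4 + (1/6)Q − (1788 - 2Q) = 83, so Q' = 11202/13.
Then Pb = 1788 − 2·(11202/13) = 840/13 and Ps = 4 + (1/6)·(11202/13) = 1919/13.
Government outlay = subsidy × quantity = 83 × 11202/13 = 929766/13.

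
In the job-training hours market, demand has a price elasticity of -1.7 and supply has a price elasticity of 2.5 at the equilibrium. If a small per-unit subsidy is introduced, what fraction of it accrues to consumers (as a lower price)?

Consumer share = 25/42

For a small subsidy around the equilibrium, the benefit split depends on the relative slopes, which at a point are proportional to the elasticities.
Buyer share = εs/(εs + |εd|) = 2.5/(2.5 + 1.7) = 25/42; seller share = |εd|/(εs + |εd|) = 17/42.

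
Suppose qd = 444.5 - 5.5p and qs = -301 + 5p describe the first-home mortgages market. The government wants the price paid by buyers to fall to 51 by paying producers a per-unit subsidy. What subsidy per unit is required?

Required subsidy s = 42 per unit

At a buyer price of 51, quantity demanded is 444.5 − 5.5·51 = 164.
Sellers supply 164 only when they receive ps with -301 + 5·ps = 164, i.e. ps = 93.
s = ps − pb = 93 − 51 = 42.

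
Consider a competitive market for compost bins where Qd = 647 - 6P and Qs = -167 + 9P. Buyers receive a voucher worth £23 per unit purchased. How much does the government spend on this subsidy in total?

Government cost = £9296.6

Pre-subsidy: 647 - 6P = -167 + 9P gives P* = 814/15, Q* = 321.4.
With the rebate, buyers effectively pay Pb = Ps − 23, where Ps is the price sellers receive.
Demand in terms of Ps becomes Qd = 647 − 6(Ps − 23) = 785 - 6Ps. Setting this equal to supply: 785 - 6Ps = -167 + 9Ps, so Ps = 952/15.
Buyers pay Pb = 952/15 − 23 = 607/15; Q' = -167 + 9·(952/15) = 404.2.
Government outlay = subsidy × quantity = 23 × 404.2 = 9296.6.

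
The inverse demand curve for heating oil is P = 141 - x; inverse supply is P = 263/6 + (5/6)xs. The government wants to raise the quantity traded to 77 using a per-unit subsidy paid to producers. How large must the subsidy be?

At x = 77, from the demand curve buyers pay Pb = 141 − 1·77 = 64; from the supply curve sellers need Ps = 263/6 + (5/6)·77 = 108.
The subsidy must fill the gap: s = Ps − Pb = 108 − 64 = 44.

Required subsidy s = 44 per unit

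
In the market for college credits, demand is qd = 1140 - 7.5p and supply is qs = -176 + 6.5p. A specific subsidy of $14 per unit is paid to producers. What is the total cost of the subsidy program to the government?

Government cost = $6772.5

Pre-subsidy: 1140 - 7.5p = -176 + 6.5p gives p* = 94, q* = 435.
With the subsidy, sellers receive ps = pb + 14 for each unit, where pb is the price buyers pay.
Supply in terms of pb becomes qs = -176 + 6.5(pb + 14) = -85 + 6.5pb. Setting this equal to demand: 1140 - 7.5pb = -85 + 6.5pb, so pb = 87.5.
Sellers receive ps = 87.5 + 14 = 101.5; q' = 1140 − 7.5·87.5 = 483.75.
Government outlay = subsidy × quantity = 14 × 483.75 = 6772.5.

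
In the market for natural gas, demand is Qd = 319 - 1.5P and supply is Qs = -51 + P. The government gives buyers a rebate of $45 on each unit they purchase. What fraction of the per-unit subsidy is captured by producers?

Pre-subsidy: 319 - 1.5P = -51 + P gives P* = 148, Q* = 97.
With the rebate, buyers effectively pay Pb = Ps − 45, where Ps is the price sellers receive.
Demand in terms of Ps becomes Qd = 319 − 1.5(Ps − 45) = 386.5 - 1.5Ps. Setting this equal to supply: 386.5 - 1.5Ps = -51 + Ps, so Ps = 175.
Buyers pay Pb = 175 − 45 = 130; Q' = -51 + 1·175 = 124.
Buyers' price falls by P* − Pb = 148 − 130 = 18; sellers' price rises by Ps − P* = 175 − 148 = 27.
So producers capture 27/45 = 0.6 of each unit of subsidy.

Producer share = 0.6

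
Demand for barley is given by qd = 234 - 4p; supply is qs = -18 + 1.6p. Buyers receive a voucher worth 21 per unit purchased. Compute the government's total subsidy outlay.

Pre-subsidy: 234 - 4p = -18 + 1.6p gives p* = 45, q* = 54.
With the rebate, buyers effectively pay pb = ps − 21, where ps is the price sellers receive.
Demand in terms of ps becomes qd = 234 − 4(ps − 21) = 318 - 4ps. Setting this equal to supply: 318 - 4ps = -18 + 1.6ps, so ps = 60.
Buyers pay pb = 60 − 21 = 39; q' = -18 + 1.6·60 = 78.
Government outlay = subsidy × quantity = 21 × 78 = 1638.

Government cost = 1638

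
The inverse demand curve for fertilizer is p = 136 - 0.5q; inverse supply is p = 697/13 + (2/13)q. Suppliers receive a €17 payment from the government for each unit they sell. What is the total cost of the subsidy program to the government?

Government cost = €2584

Pre-subsidy: 136 - 0.5q = 697/13 + (2/13)q gives q* = 126 and p* = 73.
With the subsidy, sellers receive ps = pb + 17 for each unit, where pb is the price buyers pay.
On the curves, pb = 136 - 0.5q and ps = 697/13 + (2/13)q; the wedge ps − pb = 17 gives 697/13 + (2/13)q − (136 - 0.5q) = 17, so q' = 152.
Then pb = 136 − 0.5·152 = 60 and ps = 697/13 + (2/13)·152 = 77.
Government outlay = subsidy × quantity = 17 × 152 = 2584.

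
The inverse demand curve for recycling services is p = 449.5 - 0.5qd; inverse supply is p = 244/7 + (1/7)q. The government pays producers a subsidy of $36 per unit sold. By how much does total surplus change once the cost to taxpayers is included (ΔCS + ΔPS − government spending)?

Net change in total surplus = -$1008

Pre-subsidy: 449.5 - 0.5q = 244/7 + (1/7)q gives q* = 645 and p* = 127.
With the subsidy, sellers receive ps = pb + 36 for each unit, where pb is the price buyers pay.
On the curves, pb = 449.5 - 0.5q and ps = 244/7 + (1/7)q; the wedge ps − pb = 36 gives 244/7 + (1/7)q − (449.5 - 0.5q) = 36, so q' = 701.
Then pb = 449.5 − 0.5·701 = 99 and ps = 244/7 + (1/7)·701 = 135.
ΔCS = ½(645 + 701)(127 − 99) = 18844; ΔPS = ½(645 + 701)(135 − 127) = 5384.
Government spending = 36 × 701 = 25236.
Net change = 18844 + 5384 − 25236 = -1008. The loss equals the DWL triangle ½·36·56.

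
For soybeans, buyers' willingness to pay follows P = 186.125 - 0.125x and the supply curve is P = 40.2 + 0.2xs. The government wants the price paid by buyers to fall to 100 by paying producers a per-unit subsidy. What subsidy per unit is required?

Required subsidy s = 78 per unit

At a buyer price of 100, quantity demanded is 1489 − 8·100 = 689.
Sellers supply 689 only when they receive Ps = 40.2 + 0.2·689 = 178.
s = Ps − Pb = 178 − 100 = 78.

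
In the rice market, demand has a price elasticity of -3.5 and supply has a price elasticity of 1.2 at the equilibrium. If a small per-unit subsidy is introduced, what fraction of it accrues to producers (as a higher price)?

Producer share = 35/47

For a small subsidy around the equilibrium, the benefit split depends on the relative slopes, which at a point are proportional to the elasticities.
Buyer share = εs/(εs + |εd|) = 1.2/(1.2 + 3.5) = 12/47; seller share = |εd|/(εs + |εd|) = 35/47.
So producers capture 35/47 of the subsidy.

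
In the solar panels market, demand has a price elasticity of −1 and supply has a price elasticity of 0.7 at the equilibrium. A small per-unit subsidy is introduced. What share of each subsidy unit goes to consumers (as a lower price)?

For a small subsidy around the equilibrium, the benefit split depends on the relative slopes, which at a point are proportional to the elasticities.
Buyer share = εs/(εs + |εd|) = 0.7/(0.7 + 1) = 7/17; seller share = |εd|/(εs + |εd|) = 10/17.

Consumer share = 7/17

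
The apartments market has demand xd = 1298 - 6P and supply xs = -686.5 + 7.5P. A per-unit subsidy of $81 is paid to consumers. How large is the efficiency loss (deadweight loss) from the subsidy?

Deadweight loss = $10935

Pre-subsidy: 1298 - 6P = -686.5 + 7.5P gives P* = 147, x* = 416.
With the rebate, buyers effectively pay Pb = Ps − 81, where Ps is the price sellers receive.
Demand in terms of Ps becomes xd = 1298 − 6(Ps − 81) = 1784 - 6Ps. Setting this equal to supply: 1784 - 6Ps = -686.5 + 7.5Ps, so Ps = 183.
Buyers pay Pb = 183 − 81 = 102; x' = -686.5 + 7.5·183 = 686.
The subsidy expands output by 686 − 416 = 270 past the efficient level; on those units the gap between marginal cost and willingness to pay runs from 0 up to 81.
DWL = ½ × 81 × 270 = 10935.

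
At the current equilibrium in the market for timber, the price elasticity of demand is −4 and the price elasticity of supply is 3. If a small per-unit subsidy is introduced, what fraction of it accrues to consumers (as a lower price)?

For a small subsidy around the equilibrium, the benefit split depends on the relative slopes, which at a point are proportional to the elasticities.
Buyer share = εs/(εs + |εd|) = 3/(3 + 4) = 3/7; seller share = |εd|/(εs + |εd|) = 4/7.

Consumer share = 3/7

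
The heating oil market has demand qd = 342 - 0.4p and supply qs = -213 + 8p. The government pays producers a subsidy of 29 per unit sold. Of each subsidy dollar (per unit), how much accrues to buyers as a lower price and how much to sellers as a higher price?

Pre-subsidy: 342 - 0.4p = -213 + 8p gives p* = 925/14, q* = 2209/7.
With the subsidy, sellers receive ps = pb + 29 for each unit, where pb is the price buyers pay.
Supply in terms of pb becomes qs = -213 + 8(pb + 29) = 19 + 8pb. Setting this equal to demand: 342 - 0.4pb = 19 + 8pb, so pb = 1615/42.
Sellers receive ps = 1615/42 + 29 = 2833/42; q' = 342 − 0.4·(1615/42) = 6859/21.
Buyers' price falls by p* − pb = 925/14 − 1615/42 = 580/21; sellers' price rises by ps − p* = 2833/42 − 925/14 = 29/21.

Buyers gain 580/21 per unit; sellers gain 29/21 per unit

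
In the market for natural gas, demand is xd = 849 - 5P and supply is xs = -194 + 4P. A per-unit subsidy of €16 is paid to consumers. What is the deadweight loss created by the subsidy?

Pre-subsidy: 849 - 5P = -194 + 4P gives P* = 1043/9, x* = 2426/9.
With the rebate, buyers effectively pay Pb = Ps − 16, where Ps is the price sellers receive.
Demand in terms of Ps becomes xd = 849 − 5(Ps − 16) = 929 - 5Ps. Setting this equal to supply: 929 - 5Ps = -194 + 4Ps, so Ps = 1123/9.
Buyers pay Pb = 1123/9 − 16 = 979/9; x' = -194 + 4·(1123/9) = 2746/9.
The subsidy expands output by 2746/9 − 2426/9 = 320/9 past the efficient level; on those units the gap between marginal cost and willingness to pay runs from 0 up to 16.
DWL = ½ × 16 × 320/9 = 2560/9.

Deadweight loss = 2560/9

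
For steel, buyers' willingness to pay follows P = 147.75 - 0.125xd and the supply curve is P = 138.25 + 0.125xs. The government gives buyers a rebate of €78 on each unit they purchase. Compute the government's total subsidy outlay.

Pre-subsidy: 147.75 - 0.125x = 138.25 + 0.125x gives x* = 38 and P* = 143.
With the rebate, buyers effectively pay Pb = Ps − 78, where Ps is the price sellers receive.
On the curves, Pb = 147.75 - 0.125x and Ps = 138.25 + 0.125x; the wedge Ps − Pb = 78 gives 138.25 + 0.125x − (147.75 - 0.125x) = 78, so x' = 350.
Then Pb = 147.75 − 0.125·350 = 104 and Ps = 138.25 + 0.125·350 = 182.
Government outlay = subsidy × quantity = 78 × 350 = 27300.

Government cost = €27300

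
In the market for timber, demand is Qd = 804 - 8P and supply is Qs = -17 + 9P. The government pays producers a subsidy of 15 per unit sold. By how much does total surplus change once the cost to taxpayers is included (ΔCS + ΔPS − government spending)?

Net change in total surplus = -8100/17

Pre-subsidy: 804 - 8P = -17 + 9P gives P* = 821/17, Q* = 7100/17.
With the subsidy, sellers receive Ps = Pb + 15 for each unit, where Pb is the price buyers pay.
Supply in terms of Pb becomes Qs = -17 + 9(Pb + 15) = 118 + 9Pb. Setting this equal to demand: 804 - 8Pb = 118 + 9Pb, so Pb = 686/17.
Sellers receive Ps = 686/17 + 15 = 941/17; Q' = 804 − 8·(686/17) = 8180/17.
ΔCS = ½(7100/17 + 8180/17)(821/17 − 686/17) = 1031400/289; ΔPS = ½(7100/17 + 8180/17)(941/17 − 821/17) = 916800/289.
Government spending = 15 × 8180/17 = 122700/17.
Net change = 1031400/289 + 916800/289 − 122700/17 = -8100/17. The loss equals the DWL triangle ½·15·1080/17.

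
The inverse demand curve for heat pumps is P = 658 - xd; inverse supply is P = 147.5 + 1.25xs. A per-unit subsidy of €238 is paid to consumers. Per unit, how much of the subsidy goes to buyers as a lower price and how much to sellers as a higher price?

Pre-subsidy: 658 - x = 147.5 + 1.25x gives x* = 2042/9 and P* = 3880/9.
With the rebate, buyers effectively pay Pb = Ps − 238, where Ps is the price sellers receive.
On the curves, Pb = 658 - x and Ps = 147.5 + 1.25x; the wedge Ps − Pb = 238 gives 147.5 + 1.25x − (658 - x) = 238, so x' = 998/3.
Then Pb = 658 − 1·(998/3) = 976/3 and Ps = 147.5 + 1.25·(998/3) = 1690/3.
Buyers' price falls by P* − Pb = 3880/9 − 976/3 = 952/9; sellers' price rises by Ps − P* = 1690/3 − 3880/9 = 1190/9.

Buyers gain 952/9 per unit; sellers gain 1190/9 per unit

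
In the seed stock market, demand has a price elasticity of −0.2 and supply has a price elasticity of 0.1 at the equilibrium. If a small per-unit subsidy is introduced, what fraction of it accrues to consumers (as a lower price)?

Consumer share = 1/3

For a small subsidy around the equilibrium, the benefit split depends on the relative slopes, which at a point are proportional to the elasticities.
Buyer share = εs/(εs + |εd|) = 0.1/(0.1 + 0.2) = 1/3; seller share = |εd|/(εs + |εd|) = 2/3.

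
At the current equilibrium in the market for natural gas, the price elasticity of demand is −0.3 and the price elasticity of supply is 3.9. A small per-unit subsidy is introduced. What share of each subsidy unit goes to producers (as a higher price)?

Producer share = 1/14

For a small subsidy around the equilibrium, the benefit split depends on the relative slopes, which at a point are proportional to the elasticities.
Buyer share = εs/(εs + |εd|) = 3.9/(3.9 + 0.3) = 13/14; seller share = |εd|/(εs + |εd|) = 1/14.
So producers capture 1/14 of the subsidy.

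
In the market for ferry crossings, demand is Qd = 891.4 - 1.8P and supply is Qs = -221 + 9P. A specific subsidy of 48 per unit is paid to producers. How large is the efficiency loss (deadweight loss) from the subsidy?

Pre-subsidy: 891.4 - 1.8P = -221 + 9P gives P* = 103, Q* = 706.
With the subsidy, sellers receive Ps = Pb + 48 for each unit, where Pb is the price buyers pay.
Supply in terms of Pb becomes Qs = -221 + 9(Pb + 48) = 211 + 9Pb. Setting this equal to demand: 891.4 - 1.8Pb = 211 + 9Pb, so Pb = 63.
Sellers receive Ps = 63 + 48 = 111; Q' = 891.4 − 1.8·63 = 778.
The subsidy expands output by 778 − 706 = 72 past the efficient level; on those units the gap between marginal cost and willingness to pay runs from 0 up to 48.
DWL = ½ × 48 × 72 = 1728.

Deadweight loss = 1728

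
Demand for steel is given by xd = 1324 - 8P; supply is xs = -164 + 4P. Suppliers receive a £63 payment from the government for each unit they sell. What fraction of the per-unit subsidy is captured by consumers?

Consumer share = 1/3

Pre-subsidy: 1324 - 8P = -164 + 4P gives P* = 124, x* = 332.
With the subsidy, sellers receive Ps = Pb + 63 for each unit, where Pb is the price buyers pay.
Supply in terms of Pb becomes xs = -164 + 4(Pb + 63) = 88 + 4Pb. Setting this equal to demand: 1324 - 8Pb = 88 + 4Pb, so Pb = 103.
Sellers receive Ps = 103 + 63 = 166; x' = 1324 − 8·103 = 500.
Buyers' price falls by P* − Pb = 124 − 103 = 21; sellers' price rises by Ps − P* = 166 − 124 = 42.
So consumers capture 21/63 = 1/3 of each unit of subsidy.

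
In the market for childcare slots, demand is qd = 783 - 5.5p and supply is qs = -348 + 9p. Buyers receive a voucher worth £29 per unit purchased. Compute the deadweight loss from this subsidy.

Pre-subsidy: 783 - 5.5p = -348 + 9p gives p* = 78, q* = 354.
With the rebate, buyers effectively pay pb = ps − 29, where ps is the price sellers receive.
Demand in terms of ps becomes qd = 783 − 5.5(ps − 29) = 942.5 - 5.5ps. Setting this equal to supply: 942.5 - 5.5ps = -348 + 9ps, so ps = 89.
Buyers pay pb = 89 − 29 = 60; q' = -348 + 9·89 = 453.
The subsidy expands output by 453 − 354 = 99 past the efficient level; on those units the gap between marginal cost and willingness to pay runs from 0 up to 29.
DWL = ½ × 29 × 99 = 1435.5.

Deadweight loss = £1435.5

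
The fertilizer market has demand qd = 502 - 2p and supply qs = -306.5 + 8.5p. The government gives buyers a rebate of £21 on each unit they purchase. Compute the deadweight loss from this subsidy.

Deadweight loss = £357

Pre-subsidy: 502 - 2p = -306.5 + 8.5p gives p* = 77, q* = 348.
With the rebate, buyers effectively pay pb = ps − 21, where ps is the price sellers receive.
Demand in terms of ps becomes qd = 502 − 2(ps − 21) = 544 - 2ps. Setting this equal to supply: 544 - 2ps = -306.5 + 8.5ps, so ps = 81.
Buyers pay pb = 81 − 21 = 60; q' = -306.5 + 8.5·81 = 382.
The subsidy expands output by 382 − 348 = 34 past the efficient level; on those units the gap between marginal cost and willingness to pay runs from 0 up to 21.
DWL = ½ × 21 × 34 = 357.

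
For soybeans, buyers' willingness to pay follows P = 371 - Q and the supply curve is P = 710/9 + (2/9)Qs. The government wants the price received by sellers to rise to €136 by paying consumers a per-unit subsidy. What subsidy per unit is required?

Required subsidy s = €22 per unit

At a seller price of 136, quantity supplied is -355 + 4.5·136 = 257.
Buyers absorb 257 only when they pay Pb = 371 − 1·257 = 114.
s = Ps − Pb = 136 − 114 = 22.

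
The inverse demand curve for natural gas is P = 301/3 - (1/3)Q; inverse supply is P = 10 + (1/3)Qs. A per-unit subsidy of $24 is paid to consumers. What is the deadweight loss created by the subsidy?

Pre-subsidy: 301/3 - (1/3)Q = 10 + (1/3)Q gives Q* = 135.5 and P* = 331/6.
With the rebate, buyers effectively pay Pb = Ps − 24, where Ps is the price sellers receive.
On the curves, Pb = 301/3 - (1/3)Q and Ps = 10 + (1/3)Q; the wedge Ps − Pb = 24 gives 10 + (1/3)Q − (301/3 - (1/3)Q) = 24, so Q' = 171.5.
Then Pb = 301/3 − (1/3)·171.5 = 259/6 and Ps = 10 + (1/3)·171.5 = 403/6.
The subsidy expands output by 171.5 − 135.5 = 36 past the efficient level; on those units the gap between marginal cost and willingness to pay runs from 0 up to 24.
DWL = ½ × 24 × 36 = 432.

Deadweight loss = $432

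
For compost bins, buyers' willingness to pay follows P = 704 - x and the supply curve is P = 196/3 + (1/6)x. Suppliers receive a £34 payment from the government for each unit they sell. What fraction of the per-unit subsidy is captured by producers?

Pre-subsidy: 704 - x = 196/3 + (1/6)x gives x* = 3832/7 and P* = 1096/7.
With the subsidy, sellers receive Ps = Pb + 34 for each unit, where Pb is the price buyers pay.
On the curves, Pb = 704 - x and Ps = 196/3 + (1/6)x; the wedge Ps − Pb = 34 gives 196/3 + (1/6)x − (704 - x) = 34, so x' = 4036/7.
Then Pb = 704 − 1·(4036/7) = 892/7 and Ps = 196/3 + (1/6)·(4036/7) = 1130/7.
Buyers' price falls by P* − Pb = 1096/7 − 892/7 = 204/7; sellers' price rises by Ps − P* = 1130/7 − 1096/7 = 34/7.
So producers capture (34/7)/34 = 1/7 of each unit of subsidy.

Producer share = 1/7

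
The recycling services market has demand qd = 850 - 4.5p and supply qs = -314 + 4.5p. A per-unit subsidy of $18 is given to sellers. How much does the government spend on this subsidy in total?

Government cost = $5553

Pre-subsidy: 850 - 4.5p = -314 + 4.5p gives p* = 388/3, q* = 268.
With the subsidy, sellers receive ps = pb + 18 for each unit, where pb is the price buyers pay.
Supply in terms of pb becomes qs = -314 + 4.5(pb + 18) = -233 + 4.5pb. Setting this equal to demand: 850 - 4.5pb = -233 + 4.5pb, so pb = 361/3.
Sellers receive ps = 361/3 + 18 = 415/3; q' = 850 − 4.5·(361/3) = 308.5.
Government outlay = subsidy × quantity = 18 × 308.5 = 5553.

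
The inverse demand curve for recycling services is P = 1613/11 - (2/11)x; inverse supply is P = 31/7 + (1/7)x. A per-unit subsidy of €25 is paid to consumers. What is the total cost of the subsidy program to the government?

Pre-subsidy: 1613/11 - (2/11)x = 31/7 + (1/7)x gives x* = 438 and P* = 67.
With the rebate, buyers effectively pay Pb = Ps − 25, where Ps is the price sellers receive.
On the curves, Pb = 1613/11 - (2/11)x and Ps = 31/7 + (1/7)x; the wedge Ps − Pb = 25 gives 31/7 + (1/7)x − (1613/11 - (2/11)x) = 25, so x' = 515.
Then Pb = 1613/11 − (2/11)·515 = 53 and Ps = 31/7 + (1/7)·515 = 78.
Government outlay = subsidy × quantity = 25 × 515 = 12875.

Government cost = €12875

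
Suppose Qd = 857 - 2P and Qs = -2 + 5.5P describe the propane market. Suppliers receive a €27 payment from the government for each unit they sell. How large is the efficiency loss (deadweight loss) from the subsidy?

Deadweight loss = €534.6

Pre-subsidy: 857 - 2P = -2 + 5.5P gives P* = 1718/15, Q* = 9419/15.
With the subsidy, sellers receive Ps = Pb + 27 for each unit, where Pb is the price buyers pay.
Supply in terms of Pb becomes Qs = -2 + 5.5(Pb + 27) = 146.5 + 5.5Pb. Setting this equal to demand: 857 - 2Pb = 146.5 + 5.5Pb, so Pb = 1421/15.
Sellers receive Ps = 1421/15 + 27 = 1826/15; Q' = 857 − 2·(1421/15) = 10013/15.
The subsidy expands output by 10013/15 − 9419/15 = 39.6 past the efficient level; on those units the gap between marginal cost and willingness to pay runs from 0 up to 27.
DWL = ½ × 27 × 39.6 = 534.6.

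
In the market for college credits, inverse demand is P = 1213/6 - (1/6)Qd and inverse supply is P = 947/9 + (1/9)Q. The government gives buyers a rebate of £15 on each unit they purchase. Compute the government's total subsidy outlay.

Government cost = £6045

Pre-subsidy: 1213/6 - (1/6)Q = 947/9 + (1/9)Q gives Q* = 349 and P* = 144.
With the rebate, buyers effectively pay Pb = Ps − 15, where Ps is the price sellers receive.
On the curves, Pb = 1213/6 - (1/6)Q and Ps = 947/9 + (1/9)Q; the wedge Ps − Pb = 15 gives 947/9 + (1/9)Q − (1213/6 - (1/6)Q) = 15, so Q' = 403.
Then Pb = 1213/6 − (1/6)·403 = 135 and Ps = 947/9 + (1/9)·403 = 150.
Government outlay = subsidy × quantity = 15 × 403 = 6045.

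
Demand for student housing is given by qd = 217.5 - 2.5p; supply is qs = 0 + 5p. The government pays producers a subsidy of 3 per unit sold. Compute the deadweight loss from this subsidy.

Deadweight loss = 7.5

Pre-subsidy: 217.5 - 2.5p = 0 + 5p gives p* = 29, q* = 145.
With the subsidy, sellers receive ps = pb + 3 for each unit, where pb is the price buyers pay.
Supply in terms of pb becomes qs = 0 + 5(pb + 3) = 15 + 5pb. Setting this equal to demand: 217.5 - 2.5pb = 15 + 5pb, so pb = 27.
Sellers receive ps = 27 + 3 = 30; q' = 217.5 − 2.5·27 = 150.
The subsidy expands output by 150 − 145 = 5 past the efficient level; on those units the gap between marginal cost and willingness to pay runs from 0 up to 3.
DWL = ½ × 3 × 5 = 7.5.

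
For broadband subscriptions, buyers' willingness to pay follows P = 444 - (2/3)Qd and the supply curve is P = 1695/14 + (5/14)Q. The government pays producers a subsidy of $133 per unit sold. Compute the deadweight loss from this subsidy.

Deadweight loss = 371469/43

Pre-subsidy: 444 - (2/3)Q = 1695/14 + (5/14)Q gives Q* = 13563/43 and P* = 10050/43.
With the subsidy, sellers receive Ps = Pb + 133 for each unit, where Pb is the price buyers pay.
On the curves, Pb = 444 - (2/3)Q and Ps = 1695/14 + (5/14)Q; the wedge Ps − Pb = 133 gives 1695/14 + (5/14)Q − (444 - (2/3)Q) = 133, so Q' = 19149/43.
Then Pb = 444 − (2/3)·(19149/43) = 6326/43 and Ps = 1695/14 + (5/14)·(19149/43) = 12045/43.
The subsidy expands output by 19149/43 − 13563/43 = 5586/43 past the efficient level; on those units the gap between marginal cost and willingness to pay runs from 0 up to 133.
DWL = ½ × 133 × 5586/43 = 371469/43.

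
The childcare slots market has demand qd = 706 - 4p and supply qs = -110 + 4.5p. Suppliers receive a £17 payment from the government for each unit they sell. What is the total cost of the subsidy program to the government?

Pre-subsidy: 706 - 4p = -110 + 4.5p gives p* = 96, q* = 322.
With the subsidy, sellers receive ps = pb + 17 for each unit, where pb is the price buyers pay.
Supply in terms of pb becomes qs = -110 + 4.5(pb + 17) = -33.5 + 4.5pb. Setting this equal to demand: 706 - 4pb = -33.5 + 4.5pb, so pb = 87.
Sellers receive ps = 87 + 17 = 104; q' = 706 − 4·87 = 358.
Government outlay = subsidy × quantity = 17 × 358 = 6086.

Government cost = £6086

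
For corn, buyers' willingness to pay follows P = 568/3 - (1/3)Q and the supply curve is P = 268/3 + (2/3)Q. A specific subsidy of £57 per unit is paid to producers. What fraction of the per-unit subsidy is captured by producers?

Producer share = 2/3

Pre-subsidy: 568/3 - (1/3)Q = 268/3 + (2/3)Q gives Q* = 100 and P* = 156.
With the subsidy, sellers receive Ps = Pb + 57 for each unit, where Pb is the price buyers pay.
On the curves, Pb = 568/3 - (1/3)Q and Ps = 268/3 + (2/3)Q; the wedge Ps − Pb = 57 gives 268/3 + (2/3)Q − (568/3 - (1/3)Q) = 57, so Q' = 157.
Then Pb = 568/3 − (1/3)·157 = 137 and Ps = 268/3 + (2/3)·157 = 194.
Buyers' price falls by P* − Pb = 156 − 137 = 19; sellers' price rises by Ps − P* = 194 − 156 = 38.
So producers capture 38/57 = 2/3 of each unit of subsidy.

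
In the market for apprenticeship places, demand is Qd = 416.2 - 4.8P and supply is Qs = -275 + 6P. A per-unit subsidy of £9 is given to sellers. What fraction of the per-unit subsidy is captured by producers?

Producer share = 4/9

Pre-subsidy: 416.2 - 4.8P = -275 + 6P gives P* = 64, Q* = 109.
With the subsidy, sellers receive Ps = Pb + 9 for each unit, where Pb is the price buyers pay.
Supply in terms of Pb becomes Qs = -275 + 6(Pb + 9) = -221 + 6Pb. Setting this equal to demand: 416.2 - 4.8Pb = -221 + 6Pb, so Pb = 59.
Sellers receive Ps = 59 + 9 = 68; Q' = 416.2 − 4.8·59 = 133.
Buyers' price falls by P* − Pb = 64 − 59 = 5; sellers' price rises by Ps − P* = 68 − 64 = 4.
So producers capture 4/9 = 4/9 of each unit of subsidy.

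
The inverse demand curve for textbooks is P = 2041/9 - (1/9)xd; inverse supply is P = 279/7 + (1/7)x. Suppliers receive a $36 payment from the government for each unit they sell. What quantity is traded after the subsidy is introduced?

Pre-subsidy: 2041/9 - (1/9)x = 279/7 + (1/7)x gives x* = 736 and P* = 145.
With the subsidy, sellers receive Ps = Pb + 36 for each unit, where Pb is the price buyers pay.
On the curves, Pb = 2041/9 - (1/9)x and Ps = 279/7 + (1/7)x; the wedge Ps − Pb = 36 gives 279/7 + (1/7)x − (2041/9 - (1/9)x) = 36, so x' = 877.75.
Then Pb = 2041/9 − (1/9)·877.75 = 129.25 and Ps = 279/7 + (1/7)·877.75 = 165.25.

x' = 877.75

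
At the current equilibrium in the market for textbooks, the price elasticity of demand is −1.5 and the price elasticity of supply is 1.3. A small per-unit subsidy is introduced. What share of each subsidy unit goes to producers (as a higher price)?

Producer share = 15/28

For a small subsidy around the equilibrium, the benefit split depends on the relative slopes, which at a point are proportional to the elasticities.
Buyer share = εs/(εs + |εd|) = 1.3/(1.3 + 1.5) = 13/28; seller share = |εd|/(εs + |εd|) = 15/28.
So producers capture 15/28 of the subsidy.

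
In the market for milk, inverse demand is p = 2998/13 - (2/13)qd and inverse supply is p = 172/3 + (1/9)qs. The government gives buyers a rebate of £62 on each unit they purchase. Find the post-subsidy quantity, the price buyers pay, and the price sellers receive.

Pre-subsidy: 2998/13 - (2/13)q = 172/3 + (1/9)q gives q* = 654 and p* = 130.
With the rebate, buyers effectively pay pb = ps − 62, where ps is the price sellers receive.
On the curves, pb = 2998/13 - (2/13)q and ps = 172/3 + (1/9)q; the wedge ps − pb = 62 gives 172/3 + (1/9)q − (2998/13 - (2/13)q) = 62, so q' = 888.
Then pb = 2998/13 − (2/13)·888 = 94 and ps = 172/3 + (1/9)·888 = 156.

q' = 888; buyers pay £94; sellers receive £156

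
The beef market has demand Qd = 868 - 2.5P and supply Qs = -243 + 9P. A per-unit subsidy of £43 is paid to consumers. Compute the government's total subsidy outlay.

Government cost = 702792/23

Pre-subsidy: 868 - 2.5P = -243 + 9P gives P* = 2222/23, Q* = 14409/23.
With the rebate, buyers effectively pay Pb = Ps − 43, where Ps is the price sellers receive.
Demand in terms of Ps becomes Qd = 868 − 2.5(Ps − 43) = 975.5 - 2.5Ps. Setting this equal to supply: 975.5 - 2.5Ps = -243 + 9Ps, so Ps = 2437/23.
Buyers pay Pb = 2437/23 − 43 = 1448/23; Q' = -243 + 9·(2437/23) = 16344/23.
Government outlay = subsidy × quantity = 43 × 16344/23 = 702792/23.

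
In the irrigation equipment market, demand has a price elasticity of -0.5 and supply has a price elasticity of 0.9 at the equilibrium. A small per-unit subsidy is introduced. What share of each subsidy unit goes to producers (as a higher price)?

For a small subsidy around the equilibrium, the benefit split depends on the relative slopes, which at a point are proportional to the elasticities.
Buyer share = εs/(εs + |εd|) = 0.9/(0.9 + 0.5) = 9/14; seller share = |εd|/(εs + |εd|) = 5/14.
So producers capture 5/14 of the subsidy.

Producer share = 5/14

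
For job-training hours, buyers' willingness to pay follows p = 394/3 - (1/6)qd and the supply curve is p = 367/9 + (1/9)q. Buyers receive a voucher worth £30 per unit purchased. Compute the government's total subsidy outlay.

Pre-subsidy: 394/3 - (1/6)q = 367/9 + (1/9)q gives q* = 326 and p* = 77.
With the rebate, buyers effectively pay pb = ps − 30, where ps is the price sellers receive.
On the curves, pb = 394/3 - (1/6)q and ps = 367/9 + (1/9)q; the wedge ps − pb = 30 gives 367/9 + (1/9)q − (394/3 - (1/6)q) = 30, so q' = 434.
Then pb = 394/3 − (1/6)·434 = 59 and ps = 367/9 + (1/9)·434 = 89.
Government outlay = subsidy × quantity = 30 × 434 = 13020.

Government cost = £13020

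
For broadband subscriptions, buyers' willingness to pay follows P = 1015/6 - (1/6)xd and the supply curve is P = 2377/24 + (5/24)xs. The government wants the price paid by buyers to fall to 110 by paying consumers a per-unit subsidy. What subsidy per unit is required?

Required subsidy s = 63 per unit

At a buyer price of 110, quantity demanded is 1015 − 6·110 = 355.
Sellers supply 355 only when they receive Ps = 2377/24 + (5/24)·355 = 173.
s = Ps − Pb = 173 − 110 = 63.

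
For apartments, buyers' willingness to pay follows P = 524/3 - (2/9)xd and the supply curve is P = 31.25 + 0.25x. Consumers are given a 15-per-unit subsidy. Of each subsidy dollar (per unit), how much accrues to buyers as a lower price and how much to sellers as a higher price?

Pre-subsidy: 524/3 - (2/9)x = 31.25 + 0.25x gives x* = 5163/17 and P* = 1822/17.
With the rebate, buyers effectively pay Pb = Ps − 15, where Ps is the price sellers receive.
On the curves, Pb = 524/3 - (2/9)x and Ps = 31.25 + 0.25x; the wedge Ps − Pb = 15 gives 31.25 + 0.25x − (524/3 - (2/9)x) = 15, so x' = 5703/17.
Then Pb = 524/3 − (2/9)·(5703/17) = 1702/17 and Ps = 31.25 + 0.25·(5703/17) = 1957/17.
Buyers' price falls by P* − Pb = 1822/17 − 1702/17 = 120/17; sellers' price rises by Ps − P* = 1957/17 − 1822/17 = 135/17.

Buyers gain 120/17 per unit; sellers gain 135/17 per unit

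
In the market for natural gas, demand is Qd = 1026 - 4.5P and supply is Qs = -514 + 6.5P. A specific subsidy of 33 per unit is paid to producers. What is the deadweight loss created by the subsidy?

Pre-subsidy: 1026 - 4.5P = -514 + 6.5P gives P* = 140, Q* = 396.
With the subsidy, sellers receive Ps = Pb + 33 for each unit, where Pb is the price buyers pay.
Supply in terms of Pb becomes Qs = -514 + 6.5(Pb + 33) = -299.5 + 6.5Pb. Setting this equal to demand: 1026 - 4.5Pb = -299.5 + 6.5Pb, so Pb = 120.5.
Sellers receive Ps = 120.5 + 33 = 153.5; Q' = 1026 − 4.5·120.5 = 483.75.
The subsidy expands output by 483.75 − 396 = 87.75 past the efficient level; on those units the gap between marginal cost and willingness to pay runs from 0 up to 33.
DWL = ½ × 33 × 87.75 = 1447.875.

Deadweight loss = 1447.875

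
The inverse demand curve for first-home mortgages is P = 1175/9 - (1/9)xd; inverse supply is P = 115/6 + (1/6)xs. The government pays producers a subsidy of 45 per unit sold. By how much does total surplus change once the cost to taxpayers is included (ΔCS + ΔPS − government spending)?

Pre-subsidy: 1175/9 - (1/9)x = 115/6 + (1/6)x gives x* = 401 and P* = 86.
With the subsidy, sellers receive Ps = Pb + 45 for each unit, where Pb is the price buyers pay.
On the curves, Pb = 1175/9 - (1/9)x and Ps = 115/6 + (1/6)x; the wedge Ps − Pb = 45 gives 115/6 + (1/6)x − (1175/9 - (1/9)x) = 45, so x' = 563.
Then Pb = 1175/9 − (1/9)·563 = 68 and Ps = 115/6 + (1/6)·563 = 113.
ΔCS = ½(401 + 563)(86 − 68) = 8676; ΔPS = ½(401 + 563)(113 − 86) = 13014.
Government spending = 45 × 563 = 25335.
Net change = 8676 + 13014 − 25335 = -3645. The loss equals the DWL triangle ½·45·162.

Net change in total surplus = -3645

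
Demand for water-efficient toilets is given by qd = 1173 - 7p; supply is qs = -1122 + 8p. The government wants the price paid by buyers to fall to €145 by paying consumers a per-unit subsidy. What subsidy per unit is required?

At a buyer price of 145, quantity demanded is 1173 − 7·145 = 158.
Sellers supply 158 only when they receive ps with -1122 + 8·ps = 158, i.e. ps = 160.
s = ps − pb = 160 − 145 = 15.

Required subsidy s = €15 per unit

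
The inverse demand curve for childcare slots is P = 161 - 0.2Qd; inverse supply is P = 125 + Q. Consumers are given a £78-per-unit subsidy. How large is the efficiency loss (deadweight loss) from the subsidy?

Pre-subsidy: 161 - 0.2Q = 125 + Q gives Q* = 30 and P* = 155.
With the rebate, buyers effectively pay Pb = Ps − 78, where Ps is the price sellers receive.
On the curves, Pb = 161 - 0.2Q and Ps = 125 + Q; the wedge Ps − Pb = 78 gives 125 + Q − (161 - 0.2Q) = 78, so Q' = 95.
Then Pb = 161 − 0.2·95 = 142 and Ps = 125 + 1·95 = 220.
The subsidy expands output by 95 − 30 = 65 past the efficient level; on those units the gap between marginal cost and willingness to pay runs from 0 up to 78.
DWL = ½ × 78 × 65 = 2535.

Deadweight loss = £2535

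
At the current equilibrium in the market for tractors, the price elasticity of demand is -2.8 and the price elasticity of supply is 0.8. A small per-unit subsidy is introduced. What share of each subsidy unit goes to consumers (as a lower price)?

For a small subsidy around the equilibrium, the benefit split depends on the relative slopes, which at a point are proportional to the elasticities.
Buyer share = εs/(εs + |εd|) = 0.8/(0.8 + 2.8) = 2/9; seller share = |εd|/(εs + |εd|) = 7/9.

Consumer share = 2/9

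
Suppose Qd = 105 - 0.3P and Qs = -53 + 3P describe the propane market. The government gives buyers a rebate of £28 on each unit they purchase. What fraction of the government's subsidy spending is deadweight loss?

Pre-subsidy: 105 - 0.3P = -53 + 3P gives P* = 1580/33, Q* = 997/11.
With the rebate, buyers effectively pay Pb = Ps − 28, where Ps is the price sellers receive.
Demand in terms of Ps becomes Qd = 105 − 0.3(Ps − 28) = 113.4 - 0.3Ps. Setting this equal to supply: 113.4 - 0.3Ps = -53 + 3Ps, so Ps = 1664/33.
Buyers pay Pb = 1664/33 − 28 = 740/33; Q' = -53 + 3·(1664/33) = 1081/11.
ΔCS = ½(997/11 + 1081/11)(1580/33 − 740/33) = 290920/121; ΔPS = ½(997/11 + 1081/11)(1664/33 − 1580/33) = 29092/121.
Government spending = 28 × 1081/11 = 30268/11.
DWL = ½ × 28 × (1081/11 − 997/11) = 1176/11; fraction = (1176/11) / (30268/11) = 42/1081.

DWL / government spending = 42/1081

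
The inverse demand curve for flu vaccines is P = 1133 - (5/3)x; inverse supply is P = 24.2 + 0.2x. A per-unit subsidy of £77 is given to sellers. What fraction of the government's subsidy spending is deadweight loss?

Pre-subsidy: 1133 - (5/3)x = 24.2 + 0.2x gives x* = 594 and P* = 143.
With the subsidy, sellers receive Ps = Pb + 77 for each unit, where Pb is the price buyers pay.
On the curves, Pb = 1133 - (5/3)x and Ps = 24.2 + 0.2x; the wedge Ps − Pb = 77 gives 24.2 + 0.2x − (1133 - (5/3)x) = 77, so x' = 635.25.
Then Pb = 1133 − (5/3)·635.25 = 74.25 and Ps = 24.2 + 0.2·635.25 = 151.25.
ΔCS = ½(594 + 635.25)(143 − 74.25) = 42255.46875; ΔPS = ½(594 + 635.25)(151.25 − 143) = 5070.65625.
Government spending = 77 × 635.25 = 48914.25.
DWL = ½ × 77 × (635.25 − 594) = 1588.125; fraction = 1588.125 / 48914.25 = 5/154.

DWL / government spending = 5/154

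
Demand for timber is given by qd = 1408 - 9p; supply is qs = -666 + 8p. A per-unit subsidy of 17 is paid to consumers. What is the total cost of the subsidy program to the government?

Government cost = 6494

Pre-subsidy: 1408 - 9p = -666 + 8p gives p* = 122, q* = 310.
With the rebate, buyers effectively pay pb = ps − 17, where ps is the price sellers receive.
Demand in terms of ps becomes qd = 1408 − 9(ps − 17) = 1561 - 9ps. Setting this equal to supply: 1561 - 9ps = -666 + 8ps, so ps = 131.
Buyers pay pb = 131 − 17 = 114; q' = -666 + 8·131 = 382.
Government outlay = subsidy × quantity = 17 × 382 = 6494.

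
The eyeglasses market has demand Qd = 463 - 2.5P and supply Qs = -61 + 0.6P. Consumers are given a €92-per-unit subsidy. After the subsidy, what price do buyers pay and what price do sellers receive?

Pre-subsidy: 463 - 2.5P = -61 + 0.6P gives P* = 5240/31, Q* = 1253/31.
With the rebate, buyers effectively pay Pb = Ps − 92, where Ps is the price sellers receive.
Demand in terms of Ps becomes Qd = 463 − 2.5(Ps − 92) = 693 - 2.5Ps. Setting this equal to supply: 693 - 2.5Ps = -61 + 0.6Ps, so Ps = 7540/31.
Buyers pay Pb = 7540/31 − 92 = 4688/31; Q' = -61 + 0.6·(7540/31) = 2633/31.

Buyers pay 4688/31; sellers receive 7540/31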